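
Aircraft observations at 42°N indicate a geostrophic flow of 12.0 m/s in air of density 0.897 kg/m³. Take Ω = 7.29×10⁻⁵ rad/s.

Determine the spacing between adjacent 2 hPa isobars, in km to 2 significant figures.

Coriolis parameter at 42°N:
f = 2Ω sin φ = 2 × 7.29×10⁻⁵ × sin 42° = 9.76×10⁻⁵ s⁻¹
Geostrophic balance rearranged: |∂P/∂n| = f ρ V_g
|∂P/∂n| = 9.76×10⁻⁵ × 0.897 × 12.0 = 1.05×10⁻³ Pa/m
Isobar spacing: Δn = ΔP/|∂P/∂n| = 200 Pa / 1.05×10⁻³ Pa/m = 190453 m ≈ 190 km

190 km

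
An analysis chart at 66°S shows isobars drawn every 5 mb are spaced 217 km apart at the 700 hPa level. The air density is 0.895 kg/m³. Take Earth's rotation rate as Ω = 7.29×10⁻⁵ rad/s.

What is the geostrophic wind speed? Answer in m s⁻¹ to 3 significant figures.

19.3 m s⁻¹

Coriolis parameter at 66°S:
f = 2Ω sin φ = 2 × 7.29×10⁻⁵ × sin 66° = 1.33×10⁻⁴ s⁻¹
Pressure gradient: |∂P/∂n| = 500 Pa / 217000 m = 2.30×10⁻³ Pa/m
Geostrophic balance (pressure-gradient force = Coriolis force):
V_g = (1/(fρ)) |∂P/∂n| = 2.30×10⁻³ / (1.33×10⁻⁴ × 0.895) = 19.3 m/s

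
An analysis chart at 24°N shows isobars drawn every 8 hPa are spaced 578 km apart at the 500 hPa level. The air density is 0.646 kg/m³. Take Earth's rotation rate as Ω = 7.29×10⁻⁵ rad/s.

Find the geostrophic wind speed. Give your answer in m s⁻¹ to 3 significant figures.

Coriolis parameter at 24°N:
f = 2Ω sin φ = 2 × 7.29×10⁻⁵ × sin 24° = 5.93×10⁻⁵ s⁻¹
Pressure gradient: |∂P/∂n| = 800 Pa / 578000 m = 1.38×10⁻³ Pa/m
Geostrophic balance (pressure-gradient force = Coriolis force):
V_g = (1/(fρ)) |∂P/∂n| = 1.38×10⁻³ / (5.93×10⁻⁵ × 0.646) = 36.1 m/s

36.1 m s⁻¹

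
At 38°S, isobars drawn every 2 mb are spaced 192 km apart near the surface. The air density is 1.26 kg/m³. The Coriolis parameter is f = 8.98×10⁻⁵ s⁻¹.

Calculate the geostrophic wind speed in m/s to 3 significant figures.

Pressure gradient: |∂P/∂n| = 200 Pa / 192000 m = 1.04×10⁻³ Pa/m
Geostrophic balance (pressure-gradient force = Coriolis force):
V_g = (1/(fρ)) |∂P/∂n| = 1.04×10⁻³ / (8.98×10⁻⁵ × 1.26) = 9.21 m/s

9.21 m/s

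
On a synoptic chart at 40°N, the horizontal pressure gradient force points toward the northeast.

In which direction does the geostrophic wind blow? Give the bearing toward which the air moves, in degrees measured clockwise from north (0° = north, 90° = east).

135°

The pressure-gradient force points toward the northeast (bearing 045°).
Geostrophic balance: in the Northern Hemisphere the Coriolis force deflects motion to the right, so the geostrophic wind blows 90° to the right of the pressure-gradient force (low pressure on the left).
Rotating 045° by 90° clockwise gives 135° — the wind blows toward the southeast.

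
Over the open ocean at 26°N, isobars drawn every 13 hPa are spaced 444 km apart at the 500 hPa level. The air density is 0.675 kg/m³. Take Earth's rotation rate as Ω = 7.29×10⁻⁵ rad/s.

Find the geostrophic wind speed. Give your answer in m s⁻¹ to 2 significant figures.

Coriolis parameter at 26°N:
f = 2Ω sin φ = 2 × 7.29×10⁻⁵ × sin 26° = 6.39×10⁻⁵ s⁻¹
Pressure gradient: |∂P/∂n| = 1300 Pa / 444000 m = 2.93×10⁻³ Pa/m
Geostrophic balance (pressure-gradient force = Coriolis force):
V_g = (1/(fρ)) |∂P/∂n| = 2.93×10⁻³ / (6.39×10⁻⁵ × 0.675) = 67.9 m/s

68 m s⁻¹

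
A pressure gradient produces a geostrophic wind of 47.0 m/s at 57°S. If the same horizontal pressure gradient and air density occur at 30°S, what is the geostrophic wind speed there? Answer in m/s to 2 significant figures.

With the same pressure gradient and density, V_g ∝ 1/f ∝ 1/sin φ.
V₂ = V₁ · sin φ₁ / sin φ₂ = 47.0 × sin 57° / sin 30°
V₂ = 47.0 × 0.8387/0.5000 = 79 m/s

79 m/s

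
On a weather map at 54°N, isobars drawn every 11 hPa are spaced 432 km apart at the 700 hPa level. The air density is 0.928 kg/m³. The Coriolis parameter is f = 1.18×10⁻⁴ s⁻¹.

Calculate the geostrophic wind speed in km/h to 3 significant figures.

Pressure gradient: |∂P/∂n| = 1100 Pa / 432000 m = 2.55×10⁻³ Pa/m
Geostrophic balance (pressure-gradient force = Coriolis force):
V_g = (1/(fρ)) |∂P/∂n| = 2.55×10⁻³ / (1.18×10⁻⁴ × 0.928) = 23.3 m/s
Converting: 23.3 m/s × 3.6 = 83.7 km/h

83.7 km/h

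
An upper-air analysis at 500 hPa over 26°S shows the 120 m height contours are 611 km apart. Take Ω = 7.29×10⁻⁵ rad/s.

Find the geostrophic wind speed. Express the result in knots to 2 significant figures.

Coriolis parameter at 26°S:
f = 2Ω sin φ = 2 × 7.29×10⁻⁵ × sin 26° = 6.39×10⁻⁵ s⁻¹
Height gradient: |∂Z/∂n| = 120 m / 611000 m = 1.96×10⁻⁴
On a pressure surface, geostrophic balance gives V_g = (g/f)|∂Z/∂n|:
V_g = 9.81 × 1.96×10⁻⁴ / 6.39×10⁻⁵ = 30.1 m/s
Converting: 30.1 m/s × 1.944 = 59 knots

59 knots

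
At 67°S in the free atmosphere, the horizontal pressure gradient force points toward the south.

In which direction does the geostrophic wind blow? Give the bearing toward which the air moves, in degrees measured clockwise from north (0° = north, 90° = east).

The pressure-gradient force points toward the south (bearing 180°).
Geostrophic balance: in the Southern Hemisphere the Coriolis force deflects motion to the left, so the geostrophic wind blows 90° to the left of the pressure-gradient force (low pressure on the right).
Rotating 180° by 90° counterclockwise gives 090° — the wind blows toward the east.

090°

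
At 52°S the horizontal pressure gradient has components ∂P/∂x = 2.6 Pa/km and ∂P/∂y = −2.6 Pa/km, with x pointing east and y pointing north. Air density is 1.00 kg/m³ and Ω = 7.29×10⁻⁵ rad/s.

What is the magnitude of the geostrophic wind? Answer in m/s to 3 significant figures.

Coriolis parameter at 52°S:
f = 2Ω sin φ = 2 × 7.29×10⁻⁵ × sin 52° = 1.15×10⁻⁴ s⁻¹
In the Southern Hemisphere f is negative: f = −1.15×10⁻⁴ s⁻¹.
Component geostrophic relations (x east, y north):
u_g = −(1/(fρ)) ∂P/∂y,  v_g = (1/(fρ)) ∂P/∂x
u_g = −(−2.6×10⁻³)/(−1.15×10⁻⁴ × 1.00) = −22.6 m/s;  v_g = (2.6×10⁻³)/(−1.15×10⁻⁴ × 1.00) = −22.6 m/s
|V_g| = √(u_g² + v_g²) = 32.0 m/s

32.0 m/s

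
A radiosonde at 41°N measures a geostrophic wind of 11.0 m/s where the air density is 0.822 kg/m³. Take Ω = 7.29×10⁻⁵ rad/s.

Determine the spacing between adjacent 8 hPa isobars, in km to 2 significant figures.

920 km

Coriolis parameter at 41°N:
f = 2Ω sin φ = 2 × 7.29×10⁻⁵ × sin 41° = 9.57×10⁻⁵ s⁻¹
Geostrophic balance rearranged: |∂P/∂n| = f ρ V_g
|∂P/∂n| = 9.57×10⁻⁵ × 0.822 × 11.0 = 8.65×10⁻⁴ Pa/m
Isobar spacing: Δn = ΔP/|∂P/∂n| = 800 Pa / 8.65×10⁻⁴ Pa/m = 924964 m ≈ 920 km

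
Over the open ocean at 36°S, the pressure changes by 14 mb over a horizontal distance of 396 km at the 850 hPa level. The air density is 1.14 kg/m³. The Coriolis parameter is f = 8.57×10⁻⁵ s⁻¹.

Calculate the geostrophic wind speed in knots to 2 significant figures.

70 knots

Pressure gradient: |∂P/∂n| = 1400 Pa / 396000 m = 3.54×10⁻³ Pa/m
Geostrophic balance (pressure-gradient force = Coriolis force):
V_g = (1/(fρ)) |∂P/∂n| = 3.54×10⁻³ / (8.57×10⁻⁵ × 1.14) = 36.2 m/s
Converting: 36.2 m/s × 1.944 = 70 knots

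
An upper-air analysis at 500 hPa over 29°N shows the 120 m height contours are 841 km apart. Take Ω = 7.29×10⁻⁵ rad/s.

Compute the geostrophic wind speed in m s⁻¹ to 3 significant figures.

Coriolis parameter at 29°N:
f = 2Ω sin φ = 2 × 7.29×10⁻⁵ × sin 29° = 7.07×10⁻⁵ s⁻¹
Height gradient: |∂Z/∂n| = 120 m / 841000 m = 1.43×10⁻⁴
On a pressure surface, geostrophic balance gives V_g = (g/f)|∂Z/∂n|:
V_g = 9.81 × 1.43×10⁻⁴ / 7.07×10⁻⁵ = 19.8 m/s

19.8 m s⁻¹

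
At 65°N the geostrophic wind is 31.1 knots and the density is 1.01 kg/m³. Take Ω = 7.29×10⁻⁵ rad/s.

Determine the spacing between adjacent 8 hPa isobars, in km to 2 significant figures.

Coriolis parameter at 65°N:
f = 2Ω sin φ = 2 × 7.29×10⁻⁵ × sin 65° = 1.32×10⁻⁴ s⁻¹
Wind speed in SI: 31.1 knots = 16.0 m/s
Geostrophic balance rearranged: |∂P/∂n| = f ρ V_g
|∂P/∂n| = 1.32×10⁻⁴ × 1.01 × 16.0 = 2.14×10⁻³ Pa/m
Isobar spacing: Δn = ΔP/|∂P/∂n| = 800 Pa / 2.14×10⁻³ Pa/m = 374660 m ≈ 370 km

370 km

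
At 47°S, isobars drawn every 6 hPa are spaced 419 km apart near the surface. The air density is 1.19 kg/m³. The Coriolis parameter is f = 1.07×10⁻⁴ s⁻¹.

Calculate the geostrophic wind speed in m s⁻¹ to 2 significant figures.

Pressure gradient: |∂P/∂n| = 600 Pa / 419000 m = 1.43×10⁻³ Pa/m
Geostrophic balance (pressure-gradient force = Coriolis force):
V_g = (1/(fρ)) |∂P/∂n| = 1.43×10⁻³ / (1.07×10⁻⁴ × 1.19) = 11.2 m/s

11 m s⁻¹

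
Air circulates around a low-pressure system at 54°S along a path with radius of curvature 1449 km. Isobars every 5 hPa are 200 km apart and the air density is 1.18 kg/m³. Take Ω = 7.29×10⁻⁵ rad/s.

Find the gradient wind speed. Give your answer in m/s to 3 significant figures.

Coriolis parameter at 54°S:
f = 2Ω sin φ = 2 × 7.29×10⁻⁵ × sin 54° = 1.18×10⁻⁴ s⁻¹
Pressure gradient: |∂P/∂n| = 500 Pa / 200000 m = 2.50×10⁻³ Pa/m
Geostrophic speed: V_g = |∂P/∂n|/(fρ) = 2.50×10⁻³/(1.18×10⁻⁴ × 1.18) = 18.0 m/s
Around a low, centrifugal force acts outward with Coriolis, so pressure-gradient force balances both:
(1/ρ)|∂P/∂n| = fV + V²/R  →  V² + fR·V − fR·V_g = 0
With fR = 1.18×10⁻⁴ × 1449×10³ m = 171 m/s:
V = [−fR + √((fR)² + 4 fR V_g)]/2 = [−171 + √(171² + 4×171×18)]/2 = 16.4 m/s
Subgeostrophic (V < V_g = 18 m/s), as expected around a low.

16.4 m/s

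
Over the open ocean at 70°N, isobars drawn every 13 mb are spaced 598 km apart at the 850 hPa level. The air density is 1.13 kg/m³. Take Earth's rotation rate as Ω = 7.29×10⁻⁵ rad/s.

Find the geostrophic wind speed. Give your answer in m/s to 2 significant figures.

Coriolis parameter at 70°N:
f = 2Ω sin φ = 2 × 7.29×10⁻⁵ × sin 70° = 1.37×10⁻⁴ s⁻¹
Pressure gradient: |∂P/∂n| = 1300 Pa / 598000 m = 2.17×10⁻³ Pa/m
Geostrophic balance (pressure-gradient force = Coriolis force):
V_g = (1/(fρ)) |∂P/∂n| = 2.17×10⁻³ / (1.37×10⁻⁴ × 1.13) = 14.0 m/s

14 m/s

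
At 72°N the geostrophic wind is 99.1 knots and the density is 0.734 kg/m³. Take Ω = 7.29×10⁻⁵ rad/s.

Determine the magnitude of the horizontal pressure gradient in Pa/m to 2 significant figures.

Coriolis parameter at 72°N:
f = 2Ω sin φ = 2 × 7.29×10⁻⁵ × sin 72° = 1.39×10⁻⁴ s⁻¹
Wind speed in SI: 99.1 knots = 51.0 m/s
Geostrophic balance rearranged: |∂P/∂n| = f ρ V_g
|∂P/∂n| = 1.39×10⁻⁴ × 0.734 × 51.0 = 5.19×10⁻³ Pa/m

5.2×10⁻³ Pa/m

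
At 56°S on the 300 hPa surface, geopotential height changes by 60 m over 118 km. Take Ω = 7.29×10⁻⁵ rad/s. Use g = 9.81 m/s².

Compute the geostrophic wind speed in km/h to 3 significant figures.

149 km/h

Coriolis parameter at 56°S:
f = 2Ω sin φ = 2 × 7.29×10⁻⁵ × sin 56° = 1.21×10⁻⁴ s⁻¹
Height gradient: |∂Z/∂n| = 60 m / 118000 m = 5.08×10⁻⁴
On a pressure surface, geostrophic balance gives V_g = (g/f)|∂Z/∂n|:
V_g = 9.81 × 5.08×10⁻⁴ / 1.21×10⁻⁴ = 41.3 m/s
Converting: 41.3 m/s × 3.6 = 149 km/h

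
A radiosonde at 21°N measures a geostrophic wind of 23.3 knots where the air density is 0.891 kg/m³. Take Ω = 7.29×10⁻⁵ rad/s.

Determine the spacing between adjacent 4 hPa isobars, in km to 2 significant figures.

Coriolis parameter at 21°N:
f = 2Ω sin φ = 2 × 7.29×10⁻⁵ × sin 21° = 5.23×10⁻⁵ s⁻¹
Wind speed in SI: 23.3 knots = 12.0 m/s
Geostrophic balance rearranged: |∂P/∂n| = f ρ V_g
|∂P/∂n| = 5.23×10⁻⁵ × 0.891 × 12.0 = 5.58×10⁻⁴ Pa/m
Isobar spacing: Δn = ΔP/|∂P/∂n| = 400 Pa / 5.58×10⁻⁴ Pa/m = 716806 m ≈ 720 km

720 km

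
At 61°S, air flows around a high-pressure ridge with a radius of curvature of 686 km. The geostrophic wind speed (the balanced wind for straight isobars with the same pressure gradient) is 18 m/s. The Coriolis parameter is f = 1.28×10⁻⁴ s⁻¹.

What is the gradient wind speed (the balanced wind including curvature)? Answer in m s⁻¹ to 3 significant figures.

25.3 m s⁻¹

Around a high, pressure-gradient force acts outward with centrifugal, so Coriolis balances both:
fV = (1/ρ)|∂P/∂n| + V²/R  →  V² − fR·V + fR·V_g = 0
With fR = 1.28×10⁻⁴ × 686×10³ m = 87.8 m/s:
V = [fR − √((fR)² − 4 fR V_g)]/2 = [87.8 − √(87.8² − 4×87.8×18)]/2 = 25.3 m/s
Supergeostrophic (V > V_g = 18 m/s), as expected around a high.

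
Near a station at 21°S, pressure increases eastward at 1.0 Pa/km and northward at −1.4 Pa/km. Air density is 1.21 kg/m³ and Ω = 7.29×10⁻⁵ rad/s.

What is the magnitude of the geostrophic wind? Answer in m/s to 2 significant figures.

27 m/s

Coriolis parameter at 21°S:
f = 2Ω sin φ = 2 × 7.29×10⁻⁵ × sin 21° = 5.23×10⁻⁵ s⁻¹
In the Southern Hemisphere f is negative: f = −5.23×10⁻⁵ s⁻¹.
Component geostrophic relations (x east, y north):
u_g = −(1/(fρ)) ∂P/∂y,  v_g = (1/(fρ)) ∂P/∂x
u_g = −(−1.4×10⁻³)/(−5.23×10⁻⁵ × 1.21) = −22.1 m/s;  v_g = (1.0×10⁻³)/(−5.23×10⁻⁵ × 1.21) = −15.8 m/s
|V_g| = √(u_g² + v_g²) = 27.2 m/s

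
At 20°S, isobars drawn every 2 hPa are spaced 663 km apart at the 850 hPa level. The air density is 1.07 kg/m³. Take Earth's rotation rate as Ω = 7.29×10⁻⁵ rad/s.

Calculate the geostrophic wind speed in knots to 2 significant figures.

11 knots

Coriolis parameter at 20°S:
f = 2Ω sin φ = 2 × 7.29×10⁻⁵ × sin 20° = 4.99×10⁻⁵ s⁻¹
Pressure gradient: |∂P/∂n| = 200 Pa / 663000 m = 3.02×10⁻⁴ Pa/m
Geostrophic balance (pressure-gradient force = Coriolis force):
V_g = (1/(fρ)) |∂P/∂n| = 3.02×10⁻⁴ / (4.99×10⁻⁵ × 1.07) = 5.65 m/s
Converting: 5.65 m/s × 1.944 = 11 knots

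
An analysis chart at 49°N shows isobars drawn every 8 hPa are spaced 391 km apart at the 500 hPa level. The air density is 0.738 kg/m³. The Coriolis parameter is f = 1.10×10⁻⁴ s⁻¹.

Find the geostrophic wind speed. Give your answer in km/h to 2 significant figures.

Pressure gradient: |∂P/∂n| = 800 Pa / 391000 m = 2.05×10⁻³ Pa/m
Geostrophic balance (pressure-gradient force = Coriolis force):
V_g = (1/(fρ)) |∂P/∂n| = 2.05×10⁻³ / (1.10×10⁻⁴ × 0.738) = 25.2 m/s
Converting: 25.2 m/s × 3.6 = 91 km/h

91 km/h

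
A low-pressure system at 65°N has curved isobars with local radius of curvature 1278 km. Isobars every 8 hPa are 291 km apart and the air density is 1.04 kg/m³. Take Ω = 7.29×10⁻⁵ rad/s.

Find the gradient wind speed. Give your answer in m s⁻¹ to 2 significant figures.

Coriolis parameter at 65°N:
f = 2Ω sin φ = 2 × 7.29×10⁻⁵ × sin 65° = 1.32×10⁻⁴ s⁻¹
Pressure gradient: |∂P/∂n| = 800 Pa / 291000 m = 2.75×10⁻³ Pa/m
Geostrophic speed: V_g = |∂P/∂n|/(fρ) = 2.75×10⁻³/(1.32×10⁻⁴ × 1.04) = 20.0 m/s
Around a low, centrifugal force acts outward with Coriolis, so pressure-gradient force balances both:
(1/ρ)|∂P/∂n| = fV + V²/R  →  V² + fR·V − fR·V_g = 0
With fR = 1.32×10⁻⁴ × 1278×10³ m = 169 m/s:
V = [−fR + √((fR)² + 4 fR V_g)]/2 = [−169 + √(169² + 4×169×20)]/2 = 18.1 m/s
Subgeostrophic (V < V_g = 20 m/s), as expected around a low.

18 m s⁻¹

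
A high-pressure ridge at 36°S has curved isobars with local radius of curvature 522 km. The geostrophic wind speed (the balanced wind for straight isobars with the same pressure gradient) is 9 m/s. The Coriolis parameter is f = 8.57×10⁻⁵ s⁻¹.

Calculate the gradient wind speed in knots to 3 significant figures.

24.3 knots

Around a high, pressure-gradient force acts outward with centrifugal, so Coriolis balances both:
fV = (1/ρ)|∂P/∂n| + V²/R  →  V² − fR·V + fR·V_g = 0
With fR = 8.57×10⁻⁵ × 522×10³ m = 44.7 m/s:
V = [fR − √((fR)² − 4 fR V_g)]/2 = [44.7 − √(44.7² − 4×44.7×9)]/2 = 12.5 m/s
Supergeostrophic (V > V_g = 9 m/s), as expected around a high.
Converting: 12.5 m/s × 1.944 = 24.3 knots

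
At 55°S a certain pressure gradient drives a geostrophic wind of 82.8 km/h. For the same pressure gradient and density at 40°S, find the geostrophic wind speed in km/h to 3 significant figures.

With the same pressure gradient and density, V_g ∝ 1/f ∝ 1/sin φ.
V₂ = V₁ · sin φ₁ / sin φ₂ = 82.8 × sin 55° / sin 40°
V₂ = 82.8 × 0.8192/0.6428 = 106 km/h

106 km/h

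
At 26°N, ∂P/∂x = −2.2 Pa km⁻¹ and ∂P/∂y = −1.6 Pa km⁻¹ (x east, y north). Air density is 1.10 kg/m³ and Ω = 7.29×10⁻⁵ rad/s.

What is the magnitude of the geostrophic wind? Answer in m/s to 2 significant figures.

Coriolis parameter at 26°N:
f = 2Ω sin φ = 2 × 7.29×10⁻⁵ × sin 26° = 6.39×10⁻⁵ s⁻¹
Component geostrophic relations (x east, y north):
u_g = −(1/(fρ)) ∂P/∂y,  v_g = (1/(fρ)) ∂P/∂x
u_g = −(−1.6×10⁻³)/(6.39×10⁻⁵ × 1.10) = 22.8 m/s;  v_g = (−2.2×10⁻³)/(6.39×10⁻⁵ × 1.10) = −31.3 m/s
|V_g| = √(u_g² + v_g²) = 38.7 m/s

39 m/s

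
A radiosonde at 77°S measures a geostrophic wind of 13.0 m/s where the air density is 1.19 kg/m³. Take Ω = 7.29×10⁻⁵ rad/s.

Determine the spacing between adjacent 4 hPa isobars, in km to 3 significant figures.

182 km

Coriolis parameter at 77°S:
f = 2Ω sin φ = 2 × 7.29×10⁻⁵ × sin 77° = 1.42×10⁻⁴ s⁻¹
Geostrophic balance rearranged: |∂P/∂n| = f ρ V_g
|∂P/∂n| = 1.42×10⁻⁴ × 1.19 × 13.0 = 2.20×10⁻³ Pa/m
Isobar spacing: Δn = ΔP/|∂P/∂n| = 400 Pa / 2.20×10⁻³ Pa/m = 182007 m ≈ 182 km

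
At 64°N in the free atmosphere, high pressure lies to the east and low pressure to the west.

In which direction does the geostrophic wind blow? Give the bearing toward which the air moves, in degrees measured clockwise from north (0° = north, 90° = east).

000°

The pressure-gradient force points toward the west (bearing 270°).
Geostrophic balance: in the Northern Hemisphere the Coriolis force deflects motion to the right, so the geostrophic wind blows 90° to the right of the pressure-gradient force (low pressure on the left).
Rotating 270° by 90° clockwise gives 000° — the wind blows toward the north.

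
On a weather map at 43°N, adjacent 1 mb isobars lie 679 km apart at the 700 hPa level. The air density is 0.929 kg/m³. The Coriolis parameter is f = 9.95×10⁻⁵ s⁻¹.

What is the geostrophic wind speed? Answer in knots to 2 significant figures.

3.1 knots

Pressure gradient: |∂P/∂n| = 100 Pa / 679000 m = 1.47×10⁻⁴ Pa/m
Geostrophic balance (pressure-gradient force = Coriolis force):
V_g = (1/(fρ)) |∂P/∂n| = 1.47×10⁻⁴ / (9.95×10⁻⁵ × 0.929) = 1.59 m/s
Converting: 1.59 m/s × 1.944 = 3.1 knots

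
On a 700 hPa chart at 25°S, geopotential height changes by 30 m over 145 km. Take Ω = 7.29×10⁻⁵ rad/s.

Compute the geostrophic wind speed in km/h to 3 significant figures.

119 km/h

Coriolis parameter at 25°S:
f = 2Ω sin φ = 2 × 7.29×10⁻⁵ × sin 25° = 6.16×10⁻⁵ s⁻¹
Height gradient: |∂Z/∂n| = 30 m / 145000 m = 2.07×10⁻⁴
On a pressure surface, geostrophic balance gives V_g = (g/f)|∂Z/∂n|:
V_g = 9.81 × 2.07×10⁻⁴ / 6.16×10⁻⁵ = 32.9 m/s
Converting: 32.9 m/s × 3.6 = 119 km/h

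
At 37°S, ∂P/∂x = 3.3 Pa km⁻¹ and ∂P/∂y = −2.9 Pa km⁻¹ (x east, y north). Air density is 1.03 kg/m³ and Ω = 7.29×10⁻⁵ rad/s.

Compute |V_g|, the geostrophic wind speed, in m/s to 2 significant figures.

Coriolis parameter at 37°S:
f = 2Ω sin φ = 2 × 7.29×10⁻⁵ × sin 37° = 8.77×10⁻⁵ s⁻¹
In the Southern Hemisphere f is negative: f = −8.77×10⁻⁵ s⁻¹.
Component geostrophic relations (x east, y north):
u_g = −(1/(fρ)) ∂P/∂y,  v_g = (1/(fρ)) ∂P/∂x
u_g = −(−2.9×10⁻³)/(−8.77×10⁻⁵ × 1.03) = −32.1 m/s;  v_g = (3.3×10⁻³)/(−8.77×10⁻⁵ × 1.03) = −36.5 m/s
|V_g| = √(u_g² + v_g²) = 48.6 m/s

49 m/s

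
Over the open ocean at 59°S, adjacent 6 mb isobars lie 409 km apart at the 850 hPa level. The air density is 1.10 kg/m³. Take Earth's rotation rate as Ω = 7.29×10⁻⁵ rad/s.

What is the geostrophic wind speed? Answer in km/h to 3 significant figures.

Coriolis parameter at 59°S:
f = 2Ω sin φ = 2 × 7.29×10⁻⁵ × sin 59° = 1.25×10⁻⁴ s⁻¹
Pressure gradient: |∂P/∂n| = 600 Pa / 409000 m = 1.47×10⁻³ Pa/m
Geostrophic balance (pressure-gradient force = Coriolis force):
V_g = (1/(fρ)) |∂P/∂n| = 1.47×10⁻³ / (1.25×10⁻⁴ × 1.10) = 10.7 m/s
Converting: 10.7 m/s × 3.6 = 38.4 km/h

38.4 km/h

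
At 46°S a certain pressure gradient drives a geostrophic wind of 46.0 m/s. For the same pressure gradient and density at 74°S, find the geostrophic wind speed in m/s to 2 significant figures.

34 m/s

With the same pressure gradient and density, V_g ∝ 1/f ∝ 1/sin φ.
V₂ = V₁ · sin φ₁ / sin φ₂ = 46.0 × sin 46° / sin 74°
V₂ = 46.0 × 0.7193/0.9613 = 34 m/s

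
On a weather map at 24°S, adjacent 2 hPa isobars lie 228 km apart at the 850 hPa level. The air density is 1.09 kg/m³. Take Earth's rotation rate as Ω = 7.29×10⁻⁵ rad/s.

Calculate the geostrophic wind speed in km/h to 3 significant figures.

48.9 km/h

Coriolis parameter at 24°S:
f = 2Ω sin φ = 2 × 7.29×10⁻⁵ × sin 24° = 5.93×10⁻⁵ s⁻¹
Pressure gradient: |∂P/∂n| = 200 Pa / 228000 m = 8.77×10⁻⁴ Pa/m
Geostrophic balance (pressure-gradient force = Coriolis force):
V_g = (1/(fρ)) |∂P/∂n| = 8.77×10⁻⁴ / (5.93×10⁻⁵ × 1.09) = 13.6 m/s
Converting: 13.6 m/s × 3.6 = 48.9 km/h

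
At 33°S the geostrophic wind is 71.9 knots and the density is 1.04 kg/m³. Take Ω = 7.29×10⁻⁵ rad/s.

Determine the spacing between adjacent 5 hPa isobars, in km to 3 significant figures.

164 km

Coriolis parameter at 33°S:
f = 2Ω sin φ = 2 × 7.29×10⁻⁵ × sin 33° = 7.94×10⁻⁵ s⁻¹
Wind speed in SI: 71.9 knots = 37.0 m/s
Geostrophic balance rearranged: |∂P/∂n| = f ρ V_g
|∂P/∂n| = 7.94×10⁻⁵ × 1.04 × 37.0 = 3.05×10⁻³ Pa/m
Isobar spacing: Δn = ΔP/|∂P/∂n| = 500 Pa / 3.05×10⁻³ Pa/m = 163683 m ≈ 164 km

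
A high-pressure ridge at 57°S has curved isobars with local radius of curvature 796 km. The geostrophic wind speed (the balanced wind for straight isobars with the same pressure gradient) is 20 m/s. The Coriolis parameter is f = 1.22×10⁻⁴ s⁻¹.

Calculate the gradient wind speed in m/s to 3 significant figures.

28.2 m/s

Around a high, pressure-gradient force acts outward with centrifugal, so Coriolis balances both:
fV = (1/ρ)|∂P/∂n| + V²/R  →  V² − fR·V + fR·V_g = 0
With fR = 1.22×10⁻⁴ × 796×10³ m = 97.1 m/s:
V = [fR − √((fR)² − 4 fR V_g)]/2 = [97.1 − √(97.1² − 4×97.1×20)]/2 = 28.2 m/s
Supergeostrophic (V > V_g = 20 m/s), as expected around a high.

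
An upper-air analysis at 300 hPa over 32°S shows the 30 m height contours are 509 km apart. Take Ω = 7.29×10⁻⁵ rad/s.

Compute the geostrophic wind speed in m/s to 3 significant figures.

Coriolis parameter at 32°S:
f = 2Ω sin φ = 2 × 7.29×10⁻⁵ × sin 32° = 7.73×10⁻⁵ s⁻¹
Height gradient: |∂Z/∂n| = 30 m / 509000 m = 5.89×10⁻⁵
On a pressure surface, geostrophic balance gives V_g = (g/f)|∂Z/∂n|:
V_g = 9.81 × 5.89×10⁻⁵ / 7.73×10⁻⁵ = 7.48 m/s

7.48 m/s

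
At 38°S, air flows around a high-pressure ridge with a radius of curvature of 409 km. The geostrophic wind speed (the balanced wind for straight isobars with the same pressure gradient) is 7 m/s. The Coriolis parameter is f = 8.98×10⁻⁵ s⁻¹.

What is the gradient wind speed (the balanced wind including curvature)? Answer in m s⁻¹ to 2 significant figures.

Around a high, pressure-gradient force acts outward with centrifugal, so Coriolis balances both:
fV = (1/ρ)|∂P/∂n| + V²/R  →  V² − fR·V + fR·V_g = 0
With fR = 8.98×10⁻⁵ × 409×10³ m = 36.7 m/s:
V = [fR − √((fR)² − 4 fR V_g)]/2 = [36.7 − √(36.7² − 4×36.7×7)]/2 = 9.41 m/s
Supergeostrophic (V > V_g = 7 m/s), as expected around a high.

9.4 m s⁻¹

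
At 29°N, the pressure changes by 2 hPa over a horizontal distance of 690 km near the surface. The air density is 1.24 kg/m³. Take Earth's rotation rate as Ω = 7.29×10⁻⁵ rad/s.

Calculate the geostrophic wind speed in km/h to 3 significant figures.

Coriolis parameter at 29°N:
f = 2Ω sin φ = 2 × 7.29×10⁻⁵ × sin 29° = 7.07×10⁻⁵ s⁻¹
Pressure gradient: |∂P/∂n| = 200 Pa / 690000 m = 2.90×10⁻⁴ Pa/m
Geostrophic balance (pressure-gradient force = Coriolis force):
V_g = (1/(fρ)) |∂P/∂n| = 2.90×10⁻⁴ / (7.07×10⁻⁵ × 1.24) = 3.31 m/s
Converting: 3.31 m/s × 3.6 = 11.9 km/h

11.9 km/h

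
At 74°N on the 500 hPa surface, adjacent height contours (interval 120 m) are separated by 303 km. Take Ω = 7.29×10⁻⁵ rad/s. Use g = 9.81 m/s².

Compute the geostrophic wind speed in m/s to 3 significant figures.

Coriolis parameter at 74°N:
f = 2Ω sin φ = 2 × 7.29×10⁻⁵ × sin 74° = 1.40×10⁻⁴ s⁻¹
Height gradient: |∂Z/∂n| = 120 m / 303000 m = 3.96×10⁻⁴
On a pressure surface, geostrophic balance gives V_g = (g/f)|∂Z/∂n|:
V_g = 9.81 × 3.96×10⁻⁴ / 1.40×10⁻⁴ = 27.7 m/s

27.7 m/s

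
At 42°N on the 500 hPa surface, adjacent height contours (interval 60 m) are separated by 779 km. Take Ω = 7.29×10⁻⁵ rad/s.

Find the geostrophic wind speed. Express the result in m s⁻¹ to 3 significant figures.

Coriolis parameter at 42°N:
f = 2Ω sin φ = 2 × 7.29×10⁻⁵ × sin 42° = 9.76×10⁻⁵ s⁻¹
Height gradient: |∂Z/∂n| = 60 m / 779000 m = 7.70×10⁻⁵
On a pressure surface, geostrophic balance gives V_g = (g/f)|∂Z/∂n|:
V_g = 9.81 × 7.70×10⁻⁵ / 9.76×10⁻⁵ = 7.74 m/s

7.74 m s⁻¹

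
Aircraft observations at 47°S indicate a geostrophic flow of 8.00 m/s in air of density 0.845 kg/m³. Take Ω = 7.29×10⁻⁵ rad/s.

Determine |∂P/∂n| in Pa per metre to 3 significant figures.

7.21×10⁻⁴ Pa/m

Coriolis parameter at 47°S:
f = 2Ω sin φ = 2 × 7.29×10⁻⁵ × sin 47° = 1.07×10⁻⁴ s⁻¹
Geostrophic balance rearranged: |∂P/∂n| = f ρ V_g
|∂P/∂n| = 1.07×10⁻⁴ × 0.845 × 8.00 = 7.21×10⁻⁴ Pa/m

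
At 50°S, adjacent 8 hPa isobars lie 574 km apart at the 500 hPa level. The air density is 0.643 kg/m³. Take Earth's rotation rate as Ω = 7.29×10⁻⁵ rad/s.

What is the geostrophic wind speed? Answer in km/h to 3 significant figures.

69.9 km/h

Coriolis parameter at 50°S:
f = 2Ω sin φ = 2 × 7.29×10⁻⁵ × sin 50° = 1.12×10⁻⁴ s⁻¹
Pressure gradient: |∂P/∂n| = 800 Pa / 574000 m = 1.39×10⁻³ Pa/m
Geostrophic balance (pressure-gradient force = Coriolis force):
V_g = (1/(fρ)) |∂P/∂n| = 1.39×10⁻³ / (1.12×10⁻⁴ × 0.643) = 19.4 m/s
Converting: 19.4 m/s × 3.6 = 69.9 km/h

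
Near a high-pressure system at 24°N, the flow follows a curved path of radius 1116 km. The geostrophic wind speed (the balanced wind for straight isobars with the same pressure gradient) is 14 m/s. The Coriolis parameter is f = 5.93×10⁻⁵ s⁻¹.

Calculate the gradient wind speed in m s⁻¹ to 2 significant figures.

Around a high, pressure-gradient force acts outward with centrifugal, so Coriolis balances both:
fV = (1/ρ)|∂P/∂n| + V²/R  →  V² − fR·V + fR·V_g = 0
With fR = 5.93×10⁻⁵ × 1116×10³ m = 66.2 m/s:
V = [fR − √((fR)² − 4 fR V_g)]/2 = [66.2 − √(66.2² − 4×66.2×14)]/2 = 20.1 m/s
Supergeostrophic (V > V_g = 14 m/s), as expected around a high.

20 m s⁻¹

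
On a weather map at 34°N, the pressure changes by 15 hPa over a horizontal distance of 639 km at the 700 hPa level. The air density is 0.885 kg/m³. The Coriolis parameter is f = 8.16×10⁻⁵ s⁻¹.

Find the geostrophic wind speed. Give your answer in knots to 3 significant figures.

Pressure gradient: |∂P/∂n| = 1500 Pa / 639000 m = 2.35×10⁻³ Pa/m
Geostrophic balance (pressure-gradient force = Coriolis force):
V_g = (1/(fρ)) |∂P/∂n| = 2.35×10⁻³ / (8.16×10⁻⁵ × 0.885) = 32.5 m/s
Converting: 32.5 m/s × 1.944 = 63.2 knots

63.2 knots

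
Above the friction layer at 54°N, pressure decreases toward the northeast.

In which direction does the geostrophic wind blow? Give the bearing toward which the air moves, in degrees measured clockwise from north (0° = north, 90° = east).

The pressure-gradient force points toward the northeast (bearing 045°).
Geostrophic balance: in the Northern Hemisphere the Coriolis force deflects motion to the right, so the geostrophic wind blows 90° to the right of the pressure-gradient force (low pressure on the left).
Rotating 045° by 90° clockwise gives 135° — the wind blows toward the southeast.

135°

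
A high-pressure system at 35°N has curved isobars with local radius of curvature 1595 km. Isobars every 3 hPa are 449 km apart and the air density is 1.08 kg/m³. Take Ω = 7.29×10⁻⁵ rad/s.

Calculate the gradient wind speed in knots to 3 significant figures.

Coriolis parameter at 35°N:
f = 2Ω sin φ = 2 × 7.29×10⁻⁵ × sin 35° = 8.36×10⁻⁵ s⁻¹
Pressure gradient: |∂P/∂n| = 300 Pa / 449000 m = 6.68×10⁻⁴ Pa/m
Geostrophic speed: V_g = |∂P/∂n|/(fρ) = 6.68×10⁻⁴/(8.36×10⁻⁵ × 1.08) = 7.40 m/s
Around a high, pressure-gradient force acts outward with centrifugal, so Coriolis balances both:
fV = (1/ρ)|∂P/∂n| + V²/R  →  V² − fR·V + fR·V_g = 0
With fR = 8.36×10⁻⁵ × 1595×10³ m = 133 m/s:
V = [fR − √((fR)² − 4 fR V_g)]/2 = [133 − √(133² − 4×133×7.4)]/2 = 7.86 m/s
Supergeostrophic (V > V_g = 7.4 m/s), as expected around a high.
Converting: 7.86 m/s × 1.944 = 15.3 knots

15.3 knots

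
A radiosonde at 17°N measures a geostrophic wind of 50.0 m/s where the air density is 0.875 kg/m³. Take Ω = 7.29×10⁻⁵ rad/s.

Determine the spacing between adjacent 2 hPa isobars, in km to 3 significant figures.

Coriolis parameter at 17°N:
f = 2Ω sin φ = 2 × 7.29×10⁻⁵ × sin 17° = 4.26×10⁻⁵ s⁻¹
Geostrophic balance rearranged: |∂P/∂n| = f ρ V_g
|∂P/∂n| = 4.26×10⁻⁵ × 0.875 × 50.0 = 1.86×10⁻³ Pa/m
Isobar spacing: Δn = ΔP/|∂P/∂n| = 200 Pa / 1.86×10⁻³ Pa/m = 107241 m ≈ 107 km

107 km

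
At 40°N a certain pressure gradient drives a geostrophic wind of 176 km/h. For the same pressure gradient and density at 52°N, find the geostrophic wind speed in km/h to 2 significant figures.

140 km/h

With the same pressure gradient and density, V_g ∝ 1/f ∝ 1/sin φ.
V₂ = V₁ · sin φ₁ / sin φ₂ = 176 × sin 40° / sin 52°
V₂ = 176 × 0.6428/0.7880 = 140 km/h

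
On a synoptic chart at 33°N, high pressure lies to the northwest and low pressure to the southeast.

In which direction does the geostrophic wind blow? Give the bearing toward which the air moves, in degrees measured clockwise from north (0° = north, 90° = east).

225°

The pressure-gradient force points toward the southeast (bearing 135°).
Geostrophic balance: in the Northern Hemisphere the Coriolis force deflects motion to the right, so the geostrophic wind blows 90° to the right of the pressure-gradient force (low pressure on the left).
Rotating 135° by 90° clockwise gives 225° — the wind blows toward the southwest.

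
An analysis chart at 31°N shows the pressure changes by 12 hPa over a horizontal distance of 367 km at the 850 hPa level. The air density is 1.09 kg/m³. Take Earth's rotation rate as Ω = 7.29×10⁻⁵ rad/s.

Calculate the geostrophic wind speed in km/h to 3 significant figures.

144 km/h

Coriolis parameter at 31°N:
f = 2Ω sin φ = 2 × 7.29×10⁻⁵ × sin 31° = 7.51×10⁻⁵ s⁻¹
Pressure gradient: |∂P/∂n| = 1200 Pa / 367000 m = 3.27×10⁻³ Pa/m
Geostrophic balance (pressure-gradient force = Coriolis force):
V_g = (1/(fρ)) |∂P/∂n| = 3.27×10⁻³ / (7.51×10⁻⁵ × 1.09) = 39.9 m/s
Converting: 39.9 m/s × 3.6 = 144 km/h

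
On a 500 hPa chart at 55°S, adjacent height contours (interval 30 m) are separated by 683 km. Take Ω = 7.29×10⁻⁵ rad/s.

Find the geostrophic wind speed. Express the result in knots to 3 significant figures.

Coriolis parameter at 55°S:
f = 2Ω sin φ = 2 × 7.29×10⁻⁵ × sin 55° = 1.19×10⁻⁴ s⁻¹
Height gradient: |∂Z/∂n| = 30 m / 683000 m = 4.39×10⁻⁵
On a pressure surface, geostrophic balance gives V_g = (g/f)|∂Z/∂n|:
V_g = 9.81 × 4.39×10⁻⁵ / 1.19×10⁻⁴ = 3.61 m/s
Converting: 3.61 m/s × 1.944 = 7.01 knots

7.01 knots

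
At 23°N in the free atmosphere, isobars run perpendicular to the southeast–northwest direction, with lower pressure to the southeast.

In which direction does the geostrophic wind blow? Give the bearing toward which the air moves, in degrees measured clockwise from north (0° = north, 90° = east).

225°

The pressure-gradient force points toward the southeast (bearing 135°).
Geostrophic balance: in the Northern Hemisphere the Coriolis force deflects motion to the right, so the geostrophic wind blows 90° to the right of the pressure-gradient force (low pressure on the left).
Rotating 135° by 90° clockwise gives 225° — the wind blows toward the southwest.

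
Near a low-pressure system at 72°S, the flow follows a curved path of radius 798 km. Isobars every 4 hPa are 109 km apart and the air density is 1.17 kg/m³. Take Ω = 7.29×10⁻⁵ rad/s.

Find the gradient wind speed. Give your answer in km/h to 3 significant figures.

69.4 km/h

Coriolis parameter at 72°S:
f = 2Ω sin φ = 2 × 7.29×10⁻⁵ × sin 72° = 1.39×10⁻⁴ s⁻¹
Pressure gradient: |∂P/∂n| = 400 Pa / 109000 m = 3.67×10⁻³ Pa/m
Geostrophic speed: V_g = |∂P/∂n|/(fρ) = 3.67×10⁻³/(1.39×10⁻⁴ × 1.17) = 22.6 m/s
Around a low, centrifugal force acts outward with Coriolis, so pressure-gradient force balances both:
(1/ρ)|∂P/∂n| = fV + V²/R  →  V² + fR·V − fR·V_g = 0
With fR = 1.39×10⁻⁴ × 798×10³ m = 111 m/s:
V = [−fR + √((fR)² + 4 fR V_g)]/2 = [−111 + √(111² + 4×111×22.6)]/2 = 19.3 m/s
Subgeostrophic (V < V_g = 22.6 m/s), as expected around a low.
Converting: 19.3 m/s × 3.6 = 69.4 km/h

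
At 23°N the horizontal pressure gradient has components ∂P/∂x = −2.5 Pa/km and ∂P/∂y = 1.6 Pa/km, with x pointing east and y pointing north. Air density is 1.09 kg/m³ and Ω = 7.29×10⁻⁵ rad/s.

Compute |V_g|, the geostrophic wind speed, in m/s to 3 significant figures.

Coriolis parameter at 23°N:
f = 2Ω sin φ = 2 × 7.29×10⁻⁵ × sin 23° = 5.70×10⁻⁵ s⁻¹
Component geostrophic relations (x east, y north):
u_g = −(1/(fρ)) ∂P/∂y,  v_g = (1/(fρ)) ∂P/∂x
u_g = −(1.6×10⁻³)/(5.70×10⁻⁵ × 1.09) = −25.8 m/s;  v_g = (−2.5×10⁻³)/(5.70×10⁻⁵ × 1.09) = −40.3 m/s
|V_g| = √(u_g² + v_g²) = 47.8 m/s

47.8 m/s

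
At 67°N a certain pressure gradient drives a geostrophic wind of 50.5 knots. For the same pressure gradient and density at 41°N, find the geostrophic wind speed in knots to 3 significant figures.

70.9 knots

With the same pressure gradient and density, V_g ∝ 1/f ∝ 1/sin φ.
V₂ = V₁ · sin φ₁ / sin φ₂ = 50.5 × sin 67° / sin 41°
V₂ = 50.5 × 0.9205/0.6561 = 70.9 knots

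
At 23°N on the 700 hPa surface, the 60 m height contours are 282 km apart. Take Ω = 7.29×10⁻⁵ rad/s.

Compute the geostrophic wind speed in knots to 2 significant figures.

Coriolis parameter at 23°N:
f = 2Ω sin φ = 2 × 7.29×10⁻⁵ × sin 23° = 5.70×10⁻⁵ s⁻¹
Height gradient: |∂Z/∂n| = 60 m / 282000 m = 2.13×10⁻⁴
On a pressure surface, geostrophic balance gives V_g = (g/f)|∂Z/∂n|:
V_g = 9.81 × 2.13×10⁻⁴ / 5.70×10⁻⁵ = 36.6 m/s
Converting: 36.6 m/s × 1.944 = 71 knots

71 knots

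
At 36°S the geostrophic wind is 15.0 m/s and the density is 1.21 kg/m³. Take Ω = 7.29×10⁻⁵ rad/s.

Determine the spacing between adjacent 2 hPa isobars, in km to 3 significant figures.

Coriolis parameter at 36°S:
f = 2Ω sin φ = 2 × 7.29×10⁻⁵ × sin 36° = 8.57×10⁻⁵ s⁻¹
Geostrophic balance rearranged: |∂P/∂n| = f ρ V_g
|∂P/∂n| = 8.57×10⁻⁵ × 1.21 × 15.0 = 1.56×10⁻³ Pa/m
Isobar spacing: Δn = ΔP/|∂P/∂n| = 200 Pa / 1.56×10⁻³ Pa/m = 128581 m ≈ 129 km

129 km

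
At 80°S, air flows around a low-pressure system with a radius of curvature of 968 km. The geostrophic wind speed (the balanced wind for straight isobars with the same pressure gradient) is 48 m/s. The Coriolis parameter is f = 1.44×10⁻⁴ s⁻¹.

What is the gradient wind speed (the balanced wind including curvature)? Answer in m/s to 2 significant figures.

Around a low, centrifugal force acts outward with Coriolis, so pressure-gradient force balances both:
(1/ρ)|∂P/∂n| = fV + V²/R  →  V² + fR·V − fR·V_g = 0
With fR = 1.44×10⁻⁴ × 968×10³ m = 139 m/s:
V = [−fR + √((fR)² + 4 fR V_g)]/2 = [−139 + √(139² + 4×139×48)]/2 = 37.8 m/s
Subgeostrophic (V < V_g = 48 m/s), as expected around a low.

38 m/s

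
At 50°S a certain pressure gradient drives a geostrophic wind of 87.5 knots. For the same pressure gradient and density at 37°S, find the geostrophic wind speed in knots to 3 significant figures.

With the same pressure gradient and density, V_g ∝ 1/f ∝ 1/sin φ.
V₂ = V₁ · sin φ₁ / sin φ₂ = 87.5 × sin 50° / sin 37°
V₂ = 87.5 × 0.7660/0.6018 = 111 knots

111 knots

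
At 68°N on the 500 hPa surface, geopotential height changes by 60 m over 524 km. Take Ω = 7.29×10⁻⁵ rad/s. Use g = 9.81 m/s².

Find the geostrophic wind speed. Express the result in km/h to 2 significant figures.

Coriolis parameter at 68°N:
f = 2Ω sin φ = 2 × 7.29×10⁻⁵ × sin 68° = 1.35×10⁻⁴ s⁻¹
Height gradient: |∂Z/∂n| = 60 m / 524000 m = 1.15×10⁻⁴
On a pressure surface, geostrophic balance gives V_g = (g/f)|∂Z/∂n|:
V_g = 9.81 × 1.15×10⁻⁴ / 1.35×10⁻⁴ = 8.31 m/s
Converting: 8.31 m/s × 3.6 = 30 km/h

30 km/h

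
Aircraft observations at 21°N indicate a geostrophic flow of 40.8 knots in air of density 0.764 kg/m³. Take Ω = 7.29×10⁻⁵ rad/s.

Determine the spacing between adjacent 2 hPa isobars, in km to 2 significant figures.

Coriolis parameter at 21°N:
f = 2Ω sin φ = 2 × 7.29×10⁻⁵ × sin 21° = 5.23×10⁻⁵ s⁻¹
Wind speed in SI: 40.8 knots = 21.0 m/s
Geostrophic balance rearranged: |∂P/∂n| = f ρ V_g
|∂P/∂n| = 5.23×10⁻⁵ × 0.764 × 21.0 = 8.38×10⁻⁴ Pa/m
Isobar spacing: Δn = ΔP/|∂P/∂n| = 200 Pa / 8.38×10⁻⁴ Pa/m = 238700 m ≈ 240 km

240 km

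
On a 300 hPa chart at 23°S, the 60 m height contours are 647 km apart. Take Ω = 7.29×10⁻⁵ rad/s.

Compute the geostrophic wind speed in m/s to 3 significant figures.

16.0 m/s

Coriolis parameter at 23°S:
f = 2Ω sin φ = 2 × 7.29×10⁻⁵ × sin 23° = 5.70×10⁻⁵ s⁻¹
Height gradient: |∂Z/∂n| = 60 m / 647000 m = 9.27×10⁻⁵
On a pressure surface, geostrophic balance gives V_g = (g/f)|∂Z/∂n|:
V_g = 9.81 × 9.27×10⁻⁵ / 5.70×10⁻⁵ = 16.0 m/s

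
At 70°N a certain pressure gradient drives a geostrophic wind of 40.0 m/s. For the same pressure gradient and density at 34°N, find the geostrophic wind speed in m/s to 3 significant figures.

With the same pressure gradient and density, V_g ∝ 1/f ∝ 1/sin φ.
V₂ = V₁ · sin φ₁ / sin φ₂ = 40.0 × sin 70° / sin 34°
V₂ = 40.0 × 0.9397/0.5592 = 67.2 m/s

67.2 m/s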